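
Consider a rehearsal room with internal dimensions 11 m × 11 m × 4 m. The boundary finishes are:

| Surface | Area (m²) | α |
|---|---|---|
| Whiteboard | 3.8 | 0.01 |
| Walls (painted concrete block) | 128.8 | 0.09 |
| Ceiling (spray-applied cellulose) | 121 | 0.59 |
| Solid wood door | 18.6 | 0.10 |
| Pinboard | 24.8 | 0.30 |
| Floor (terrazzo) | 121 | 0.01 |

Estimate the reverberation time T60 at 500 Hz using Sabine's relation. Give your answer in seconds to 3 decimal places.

A = Σ Sᵢαᵢ = 3.8×0.01 + 128.8×0.09 + 121×0.59 + 18.6×0.10 + 24.8×0.30 + 121×0.01 = 93.530 sabins.
V = 11·11·4 = 484 m³.
Sabine: RT60 = 0.161 × 484 / 93.530 = 0.833 s.

0.833 sec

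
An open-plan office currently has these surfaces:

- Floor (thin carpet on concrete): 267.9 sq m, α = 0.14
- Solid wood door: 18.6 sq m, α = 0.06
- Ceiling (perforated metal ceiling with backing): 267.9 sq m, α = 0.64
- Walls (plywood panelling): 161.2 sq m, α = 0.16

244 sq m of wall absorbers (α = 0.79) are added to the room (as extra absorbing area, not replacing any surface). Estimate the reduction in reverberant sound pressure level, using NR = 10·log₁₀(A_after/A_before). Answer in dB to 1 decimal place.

A_before = Σ Sᵢαᵢ = 267.9×0.14 + 18.6×0.06 + 267.9×0.64 + 161.2×0.16 = 235.870 sabins.
Treatment contributes 244·0.79 = 192.760 sabins.
A_after = 235.870 + 192.760 = 428.630 sabins.
NR = 10·log₁₀(428.630/235.870) = 2.6 dB.

2.6 dB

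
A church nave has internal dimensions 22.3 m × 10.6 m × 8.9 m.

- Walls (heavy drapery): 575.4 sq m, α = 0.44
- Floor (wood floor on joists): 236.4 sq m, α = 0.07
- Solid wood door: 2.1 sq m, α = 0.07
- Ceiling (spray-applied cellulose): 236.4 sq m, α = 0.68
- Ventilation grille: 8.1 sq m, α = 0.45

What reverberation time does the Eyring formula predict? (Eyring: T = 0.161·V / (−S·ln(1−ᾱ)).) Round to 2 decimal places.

0.61 s

S = Σ Sᵢ = 1058.4 sq m.
Σ(Sᵢαᵢ) = 575.4·0.44 + 236.4·0.07 + 2.1·0.07 + 236.4·0.68 + 8.1·0.45 = 434.268.
Mean coefficient ᾱ = A/S = 0.4103.
−S·ln(1−ᾱ) = −1058.4 × ln(1 − 0.4103) = 558.985.
V = 22.3 × 10.6 × 8.9 = 2103.782 m³.
RT60 = 0.161 × 2103.782 / 558.985 = 0.61 s.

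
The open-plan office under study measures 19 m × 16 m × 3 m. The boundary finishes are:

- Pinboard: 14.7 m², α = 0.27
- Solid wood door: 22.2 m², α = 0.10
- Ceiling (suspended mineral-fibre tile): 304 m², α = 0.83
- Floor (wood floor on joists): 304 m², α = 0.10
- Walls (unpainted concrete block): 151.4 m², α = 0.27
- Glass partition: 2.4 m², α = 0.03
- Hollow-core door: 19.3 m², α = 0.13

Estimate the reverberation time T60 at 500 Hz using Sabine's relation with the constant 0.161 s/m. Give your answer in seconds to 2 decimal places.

Equivalent absorption area: A = 14.7·0.27 + 22.2·0.10 + 304·0.83 + 304·0.10 + 151.4·0.27 + 2.4·0.03 + 19.3·0.13 = 332.368 m².
Room volume: 912 m³.
Sabine: RT60 = 0.161 × 912 / 332.368 = 0.44 s.

0.44 s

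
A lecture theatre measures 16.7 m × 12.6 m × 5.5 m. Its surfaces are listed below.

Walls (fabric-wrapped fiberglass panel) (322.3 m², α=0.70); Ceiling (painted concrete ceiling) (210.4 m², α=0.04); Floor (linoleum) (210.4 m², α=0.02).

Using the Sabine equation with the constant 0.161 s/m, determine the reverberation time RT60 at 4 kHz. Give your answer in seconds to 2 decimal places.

0.78 s

Equivalent absorption area: A = 322.3*0.70 + 210.4*0.04 + 210.4*0.02 = 238.234 m².
Room volume: 1157.31 m³.
Sabine: RT60 = 0.161 × 1157.31 / 238.234 = 0.78 s.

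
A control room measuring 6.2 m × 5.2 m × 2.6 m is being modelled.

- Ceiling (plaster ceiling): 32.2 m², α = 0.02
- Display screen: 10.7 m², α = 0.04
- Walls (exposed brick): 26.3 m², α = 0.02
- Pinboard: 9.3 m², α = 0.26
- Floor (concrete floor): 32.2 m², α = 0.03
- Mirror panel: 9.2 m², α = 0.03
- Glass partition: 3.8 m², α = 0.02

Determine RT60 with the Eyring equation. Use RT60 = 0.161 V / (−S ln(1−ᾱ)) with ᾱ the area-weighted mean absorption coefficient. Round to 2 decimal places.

2.48 s

Total surface area S = 32.2 + 10.7 + 26.3 + 9.3 + 32.2 + 9.2 + 3.8 = 123.7 m².
Absorption A = 32.2×0.02 + 10.7×0.04 + 26.3×0.02 + 9.3×0.26 + 32.2×0.03 + 9.2×0.03 + 3.8×0.02 = 5.334 sabins.
Mean coefficient ᾱ = A/S = 0.0431.
Eyring denominator: −S ln(1−ᾱ) = 5.450.
V = 6.2 × 5.2 × 2.6 = 83.824 m³.
T = 0.161·V/[−S·ln(1−ᾱ)] = 0.161·83.824/5.450 = 2.48 s.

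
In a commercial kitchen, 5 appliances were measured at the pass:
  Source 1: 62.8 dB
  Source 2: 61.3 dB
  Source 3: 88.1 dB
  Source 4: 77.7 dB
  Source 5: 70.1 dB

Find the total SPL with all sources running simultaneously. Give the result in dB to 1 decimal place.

Σ 10^(Lᵢ/10) = 7.18e+08.
Back to dB: 10·log₁₀ Σ = 88.6 dB.

88.6 dB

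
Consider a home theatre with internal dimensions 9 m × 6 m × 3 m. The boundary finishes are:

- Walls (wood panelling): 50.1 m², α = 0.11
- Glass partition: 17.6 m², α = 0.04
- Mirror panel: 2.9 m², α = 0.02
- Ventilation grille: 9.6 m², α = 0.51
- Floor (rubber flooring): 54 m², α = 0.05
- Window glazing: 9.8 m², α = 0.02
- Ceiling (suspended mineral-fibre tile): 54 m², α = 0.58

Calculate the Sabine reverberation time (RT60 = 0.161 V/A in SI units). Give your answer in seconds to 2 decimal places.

0.57 s

Summing Sᵢαᵢ: 5.511 + 0.704 + 0.058 + 4.896 + 2.700 + 0.196 + 31.320 → A = 45.385 sabins.
V = 9·6·3 = 162 m³.
RT60 = 0.161 · V / A = 0.161 × 162 / 45.385 = 0.57 s.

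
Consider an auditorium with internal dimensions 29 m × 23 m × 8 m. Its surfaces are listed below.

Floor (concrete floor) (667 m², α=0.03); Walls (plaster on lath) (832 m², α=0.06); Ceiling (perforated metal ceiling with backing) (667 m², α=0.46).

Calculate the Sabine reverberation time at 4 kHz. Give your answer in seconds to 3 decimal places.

2.280 sec

A = Σ Sᵢαᵢ = 667·0.03 + 832·0.06 + 667·0.46 = 376.750 sabins.
Room volume: 5336 m³.
Sabine: RT60 = 0.161 × 5336 / 376.750 = 2.280 s.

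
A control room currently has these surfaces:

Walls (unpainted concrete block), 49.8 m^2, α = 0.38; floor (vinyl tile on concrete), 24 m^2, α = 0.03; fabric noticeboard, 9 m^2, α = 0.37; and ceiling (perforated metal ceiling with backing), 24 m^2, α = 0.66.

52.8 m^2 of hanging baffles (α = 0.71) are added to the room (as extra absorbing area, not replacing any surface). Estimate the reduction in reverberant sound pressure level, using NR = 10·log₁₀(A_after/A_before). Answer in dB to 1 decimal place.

2.9 dB

Total absorption A_before = 49.8×0.38 + 24×0.03 + 9×0.37 + 24×0.66
  = 18.924 + 0.720 + 3.330 + 15.840 = 38.814 m^2 sabins.
Treatment contributes 52.8·0.71 = 37.488 sabins.
A_after = 38.814 + 37.488 = 76.302 sabins.
Reduction = 10 log₁₀(A_after/A_before) = 10 log₁₀(1.9658) = 2.9 dB.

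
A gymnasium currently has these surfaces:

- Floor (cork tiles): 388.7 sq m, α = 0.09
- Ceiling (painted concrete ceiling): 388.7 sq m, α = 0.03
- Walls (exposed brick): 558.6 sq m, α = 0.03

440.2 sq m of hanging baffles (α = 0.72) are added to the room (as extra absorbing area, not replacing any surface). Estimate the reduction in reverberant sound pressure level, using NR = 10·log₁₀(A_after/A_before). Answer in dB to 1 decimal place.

A_before = Σ Sᵢαᵢ = 388.7×0.09 + 388.7×0.03 + 558.6×0.03 = 63.402 sabins.
Treatment contributes 440.2·0.72 = 316.944 sabins.
A_after = 63.402 + 316.944 = 380.346 sabins.
Reduction = 10 log₁₀(A_after/A_before) = 10 log₁₀(5.9990) = 7.8 dB.

7.8 dB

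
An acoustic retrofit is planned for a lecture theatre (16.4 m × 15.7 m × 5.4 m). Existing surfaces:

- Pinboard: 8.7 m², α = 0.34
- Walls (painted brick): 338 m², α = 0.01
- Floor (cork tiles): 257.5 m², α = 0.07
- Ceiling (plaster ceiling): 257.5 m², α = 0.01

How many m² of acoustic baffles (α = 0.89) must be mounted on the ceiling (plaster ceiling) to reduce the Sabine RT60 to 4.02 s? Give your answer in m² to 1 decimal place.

32.7

A₁ = Σ Sᵢαᵢ = 8.7×0.34 + 338×0.01 + 257.5×0.07 + 257.5×0.01 = 26.938 sabins.
Required A₂ = 0.161·1390.392/4.02 = 55.685 sabins.
Absorption to add: 55.685 − 26.938 = 28.747 sabins.
Net gain per m²: Δα = 0.89 − 0.01 = 0.88.
Panel area = 28.747 / 0.88 = 32.7 m².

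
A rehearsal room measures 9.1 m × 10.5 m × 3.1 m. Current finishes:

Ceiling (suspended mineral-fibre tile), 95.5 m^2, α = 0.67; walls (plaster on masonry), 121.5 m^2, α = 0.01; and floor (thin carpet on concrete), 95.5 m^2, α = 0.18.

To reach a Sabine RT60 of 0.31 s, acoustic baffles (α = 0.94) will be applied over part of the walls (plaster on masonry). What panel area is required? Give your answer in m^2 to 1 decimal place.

76.8

A₁ = Σ Sᵢαᵢ = 95.5*0.67 + 121.5*0.01 + 95.5*0.18 = 82.390 sabins.
V = 296.205 m³. Target absorption A₂ = 0.161 × 296.205 / 0.31 = 153.835 sabins.
ΔA needed = 153.835 − 82.390 = 71.445 sabins.
Net gain per m^2: Δα = 0.94 − 0.01 = 0.93.
Area = ΔA/Δα = 71.445/0.93 = 76.8 m^2.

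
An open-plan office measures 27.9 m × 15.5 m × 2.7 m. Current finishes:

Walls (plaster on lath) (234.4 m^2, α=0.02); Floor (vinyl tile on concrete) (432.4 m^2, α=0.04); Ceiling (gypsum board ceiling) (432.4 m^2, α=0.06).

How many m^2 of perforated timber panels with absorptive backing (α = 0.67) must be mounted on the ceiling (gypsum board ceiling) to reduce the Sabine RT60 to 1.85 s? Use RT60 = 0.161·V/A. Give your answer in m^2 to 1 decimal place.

88.0

Equivalent absorption area: A₁ = 234.4·0.02 + 432.4·0.04 + 432.4·0.06 = 47.928 m^2.
Required A₂ = 0.161·1167.615/1.85 = 101.614 sabins.
ΔA needed = 101.614 − 47.928 = 53.686 sabins.
Net gain per m^2: Δα = 0.67 − 0.06 = 0.61.
Panel area = 53.686 / 0.61 = 88.0 m^2.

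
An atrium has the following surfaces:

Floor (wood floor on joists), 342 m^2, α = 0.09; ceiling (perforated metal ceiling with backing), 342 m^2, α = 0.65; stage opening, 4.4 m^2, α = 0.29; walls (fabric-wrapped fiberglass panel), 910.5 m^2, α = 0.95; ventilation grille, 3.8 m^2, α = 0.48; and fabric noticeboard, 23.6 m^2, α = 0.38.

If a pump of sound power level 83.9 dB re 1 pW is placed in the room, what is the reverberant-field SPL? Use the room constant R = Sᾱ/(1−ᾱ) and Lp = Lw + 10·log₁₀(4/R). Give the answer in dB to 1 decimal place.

54.2 dB

A = 1130.123 sabins; S = 1626.3 m^2.
ᾱ = 1130.123/1626.3 = 0.6949; R = Sᾱ/(1−ᾱ) = 1130.123/(1−0.6949) = 3704.107 m^2.
Lp = Lw + 10 log₁₀(4/R) = 83.9 -29.67 = 54.2 dB.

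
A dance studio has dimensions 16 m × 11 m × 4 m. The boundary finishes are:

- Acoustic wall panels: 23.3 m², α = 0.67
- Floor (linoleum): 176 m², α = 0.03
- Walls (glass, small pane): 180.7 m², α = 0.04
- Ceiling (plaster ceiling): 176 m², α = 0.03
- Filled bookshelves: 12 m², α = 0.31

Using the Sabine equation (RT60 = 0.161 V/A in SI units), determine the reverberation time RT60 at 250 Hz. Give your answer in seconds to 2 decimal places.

A = Σ Sᵢαᵢ = 23.3·0.67 + 176·0.03 + 180.7·0.04 + 176·0.03 + 12·0.31 = 37.119 sabins.
Volume V = 16 × 11 × 4 = 704 m³.
Sabine: RT60 = 0.161 × 704 / 37.119 = 3.05 s.

3.05 sec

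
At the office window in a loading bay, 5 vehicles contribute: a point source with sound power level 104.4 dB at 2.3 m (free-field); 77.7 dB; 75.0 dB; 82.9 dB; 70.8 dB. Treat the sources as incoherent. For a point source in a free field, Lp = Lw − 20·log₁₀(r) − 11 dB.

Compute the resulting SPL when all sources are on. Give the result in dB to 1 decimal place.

88.5 dB

Source at 2.3 m: Lp = 104.4 − 20·log₁₀(2.3) − 11 = 86.2 dB.
Σ 10^(Lᵢ/10) = 7.144e+08.
L_total = 10·log₁₀(7.144e+08) = 88.5 dB.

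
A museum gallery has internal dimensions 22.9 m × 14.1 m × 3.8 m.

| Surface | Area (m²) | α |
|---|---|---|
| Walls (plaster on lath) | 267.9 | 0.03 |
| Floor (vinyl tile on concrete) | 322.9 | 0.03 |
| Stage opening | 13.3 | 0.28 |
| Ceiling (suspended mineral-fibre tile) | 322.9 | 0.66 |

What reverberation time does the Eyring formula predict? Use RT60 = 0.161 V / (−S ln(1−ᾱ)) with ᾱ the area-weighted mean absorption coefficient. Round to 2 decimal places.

0.73 seconds

Total surface area S = 267.9 + 322.9 + 13.3 + 322.9 = 927.0 m².
Σ(Sᵢαᵢ) = 267.9×0.03 + 322.9×0.03 + 13.3×0.28 + 322.9×0.66 = 234.562.
Mean coefficient ᾱ = A/S = 0.2530.
Eyring denominator: −S ln(1−ᾱ) = 270.397.
V = 22.9 × 14.1 × 3.8 = 1226.982 m³.
T = 0.161·V/[−S·ln(1−ᾱ)] = 0.161·1226.982/270.397 = 0.73 s.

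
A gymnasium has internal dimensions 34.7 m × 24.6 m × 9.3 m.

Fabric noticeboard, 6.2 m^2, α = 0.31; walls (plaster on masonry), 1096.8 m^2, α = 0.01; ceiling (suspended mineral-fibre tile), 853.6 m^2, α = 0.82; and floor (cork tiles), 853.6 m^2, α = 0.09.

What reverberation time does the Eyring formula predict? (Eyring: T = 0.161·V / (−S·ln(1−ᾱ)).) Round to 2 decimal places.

S = Σ Sᵢ = 2810.2 m^2.
Absorption A = 6.2·0.31 + 1096.8·0.01 + 853.6·0.82 + 853.6·0.09 = 789.666 sabins.
Mean coefficient ᾱ = A/S = 0.2810.
−S·ln(1−ᾱ) = −2810.2 × ln(1 − 0.2810) = 927.068.
V = 34.7 × 24.6 × 9.3 = 7938.666 m³.
T = 0.161·V/[−S·ln(1−ᾱ)] = 0.161·7938.666/927.068 = 1.38 s.

1.38 sec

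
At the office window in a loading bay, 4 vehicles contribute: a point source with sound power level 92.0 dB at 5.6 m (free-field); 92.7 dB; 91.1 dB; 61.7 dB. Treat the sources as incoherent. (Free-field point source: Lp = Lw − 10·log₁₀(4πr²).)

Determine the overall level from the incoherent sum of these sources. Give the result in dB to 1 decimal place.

Source at 5.6 m: Lp = 92.0 − 10·log₁₀(4π·5.6²) = 92.0 − 10·log₁₀(394.081) = 66.0 dB.
Sum in the linear (power) domain: Σ 10^(Lᵢ/10) = 10^(66.0/10) + 10^(92.7/10) + 10^(91.1/10) + 10^(61.7/10) = 3.156e+09.
L_total = 10·log₁₀(3.156e+09) = 95.0 dB.

95.0 dB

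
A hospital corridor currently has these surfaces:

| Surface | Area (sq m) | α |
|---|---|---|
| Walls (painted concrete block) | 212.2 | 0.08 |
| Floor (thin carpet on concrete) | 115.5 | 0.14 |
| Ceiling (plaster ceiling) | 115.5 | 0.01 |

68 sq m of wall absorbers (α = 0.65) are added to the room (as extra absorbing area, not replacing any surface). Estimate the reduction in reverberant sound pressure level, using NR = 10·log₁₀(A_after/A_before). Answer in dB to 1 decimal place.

3.6 dB

Total absorption A_before = 212.2·0.08 + 115.5·0.14 + 115.5·0.01
  = 16.976 + 16.170 + 1.155 = 34.301 sq m sabins.
Treatment contributes 68·0.65 = 44.200 sabins.
A_after = 34.301 + 44.200 = 78.501 sabins.
NR = 10·log₁₀(78.501/34.301) = 3.6 dB.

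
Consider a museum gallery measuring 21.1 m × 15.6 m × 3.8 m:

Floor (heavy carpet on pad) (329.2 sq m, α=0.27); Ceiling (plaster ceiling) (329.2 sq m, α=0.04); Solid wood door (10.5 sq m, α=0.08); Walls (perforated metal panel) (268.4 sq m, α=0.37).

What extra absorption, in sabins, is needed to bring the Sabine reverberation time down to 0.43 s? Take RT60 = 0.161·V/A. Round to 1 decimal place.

A₁ = Σ Sᵢαᵢ = 329.2·0.27 + 329.2·0.04 + 10.5·0.08 + 268.4·0.37 = 202.200 sabins.
For T = 0.43 s, need A₂ = 0.161·V/T = 0.161·1250.808/0.43 = 468.326 sabins.
ΔA = A₂ − A₁ = 468.326 − 202.200 = 266.1 sabins.

266.1 sabins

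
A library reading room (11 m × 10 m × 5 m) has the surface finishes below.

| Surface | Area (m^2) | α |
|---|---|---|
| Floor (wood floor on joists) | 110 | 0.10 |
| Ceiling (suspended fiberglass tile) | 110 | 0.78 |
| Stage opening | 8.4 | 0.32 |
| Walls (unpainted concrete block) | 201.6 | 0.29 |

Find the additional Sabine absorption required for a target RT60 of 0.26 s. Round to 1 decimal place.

A₁ = Σ Sᵢαᵢ = 110*0.10 + 110*0.78 + 8.4*0.32 + 201.6*0.29 = 157.952 sabins.
Target A₂ = 0.161·550/0.26 = 340.577 sabins (V = 550 m³).
Additional absorption ΔA = 340.577 − 157.952 = 182.6 sabins.

182.6 sabins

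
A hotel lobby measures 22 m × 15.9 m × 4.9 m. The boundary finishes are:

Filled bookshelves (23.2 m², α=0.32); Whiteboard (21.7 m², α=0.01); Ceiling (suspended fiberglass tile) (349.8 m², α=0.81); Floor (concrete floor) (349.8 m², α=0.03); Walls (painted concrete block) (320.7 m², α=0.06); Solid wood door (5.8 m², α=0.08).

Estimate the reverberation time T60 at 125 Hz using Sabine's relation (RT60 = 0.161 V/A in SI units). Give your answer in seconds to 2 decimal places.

0.86 s

Summing Sᵢαᵢ: 7.424 + 0.217 + 283.338 + 10.494 + 19.242 + 0.464 → A = 321.179 sabins.
Volume V = 22 × 15.9 × 4.9 = 1714.02 m³.
T = 0.161 V/A = 0.161·1714.02/321.179 = 0.86 s.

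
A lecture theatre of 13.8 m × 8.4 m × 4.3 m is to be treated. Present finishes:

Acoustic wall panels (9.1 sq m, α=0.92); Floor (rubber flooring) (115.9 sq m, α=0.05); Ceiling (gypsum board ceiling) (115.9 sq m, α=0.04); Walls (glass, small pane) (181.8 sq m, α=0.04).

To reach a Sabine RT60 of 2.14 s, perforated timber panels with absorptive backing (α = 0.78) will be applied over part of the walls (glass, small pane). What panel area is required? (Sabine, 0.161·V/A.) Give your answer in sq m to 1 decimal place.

Equivalent absorption area: A₁ = 9.1×0.92 + 115.9×0.05 + 115.9×0.04 + 181.8×0.04 = 26.075 sq m.
Required A₂ = 0.161·498.456/2.14 = 37.501 sabins.
Absorption to add: 37.501 − 26.075 = 11.426 sabins.
Each sq m of panel replacing the walls (glass, small pane) adds (0.78 − 0.04) = 0.74 sabins.
Panel area = 11.426 / 0.74 = 15.4 sq m.

15.4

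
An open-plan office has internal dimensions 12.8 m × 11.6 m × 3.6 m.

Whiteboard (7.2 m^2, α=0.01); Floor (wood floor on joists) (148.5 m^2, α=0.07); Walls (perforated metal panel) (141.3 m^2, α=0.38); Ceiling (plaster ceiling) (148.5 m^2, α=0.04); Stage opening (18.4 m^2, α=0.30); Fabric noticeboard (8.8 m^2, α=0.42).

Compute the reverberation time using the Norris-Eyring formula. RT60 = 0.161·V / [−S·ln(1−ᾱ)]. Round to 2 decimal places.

0.99 seconds

S = Σ Sᵢ = 472.7 m^2.
Σ(Sᵢαᵢ) = 7.2×0.01 + 148.5×0.07 + 141.3×0.38 + 148.5×0.04 + 18.4×0.30 + 8.8×0.42 = 79.317.
ᾱ = 79.317 / 472.7 = 0.1678.
Eyring denominator: −S ln(1−ᾱ) = 86.827.
V = 12.8 × 11.6 × 3.6 = 534.528 m³.
T = 0.161·V/[−S·ln(1−ᾱ)] = 0.161·534.528/86.827 = 0.99 s.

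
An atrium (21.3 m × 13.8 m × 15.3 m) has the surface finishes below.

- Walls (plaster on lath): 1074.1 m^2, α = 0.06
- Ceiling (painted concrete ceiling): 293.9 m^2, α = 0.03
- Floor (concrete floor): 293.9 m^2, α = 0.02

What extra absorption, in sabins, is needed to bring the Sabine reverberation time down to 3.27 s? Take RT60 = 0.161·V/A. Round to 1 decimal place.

142.3 sabins

A₁ = Σ Sᵢαᵢ = 1074.1·0.06 + 293.9·0.03 + 293.9·0.02 = 79.141 sabins.
Target A₂ = 0.161·4497.282/3.27 = 221.426 sabins (V = 4497.282 m³).
ΔA = A₂ − A₁ = 221.426 − 79.141 = 142.3 sabins.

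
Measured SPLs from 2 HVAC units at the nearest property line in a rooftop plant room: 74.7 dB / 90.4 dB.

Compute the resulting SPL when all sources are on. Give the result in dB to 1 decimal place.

Sum in the linear (power) domain: Σ 10^(Lᵢ/10) = 10^(74.7/10) + 10^(90.4/10) = 1.126e+09.
L_total = 10·log₁₀(1.126e+09) = 90.5 dB.

90.5 dB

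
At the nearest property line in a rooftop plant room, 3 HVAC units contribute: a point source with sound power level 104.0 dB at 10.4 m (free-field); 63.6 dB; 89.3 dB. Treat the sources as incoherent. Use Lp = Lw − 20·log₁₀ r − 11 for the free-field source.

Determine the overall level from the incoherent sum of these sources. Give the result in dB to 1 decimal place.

89.4 dB

Source at 10.4 m: Lp = 104.0 − 20·log₁₀(10.4) − 11 = 72.7 dB.
Sum in the linear (power) domain: Σ 10^(Lᵢ/10) = 10^(72.7/10) + 10^(63.6/10) + 10^(89.3/10) = 8.72e+08.
L_total = 10·log₁₀(8.72e+08) = 89.4 dB.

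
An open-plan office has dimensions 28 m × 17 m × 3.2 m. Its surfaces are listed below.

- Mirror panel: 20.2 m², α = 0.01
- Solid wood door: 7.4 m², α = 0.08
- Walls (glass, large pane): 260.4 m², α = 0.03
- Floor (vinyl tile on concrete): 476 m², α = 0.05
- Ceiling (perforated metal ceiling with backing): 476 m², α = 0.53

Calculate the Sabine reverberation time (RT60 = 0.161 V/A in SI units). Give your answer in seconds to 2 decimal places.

0.86 sec

Total absorption A = 20.2·0.01 + 7.4·0.08 + 260.4·0.03 + 476·0.05 + 476·0.53
  = 0.202 + 0.592 + 7.812 + 23.800 + 252.280 = 284.686 m² sabins.
Volume V = 28 × 17 × 3.2 = 1523.2 m³.
Sabine: RT60 = 0.161 × 1523.2 / 284.686 = 0.86 s.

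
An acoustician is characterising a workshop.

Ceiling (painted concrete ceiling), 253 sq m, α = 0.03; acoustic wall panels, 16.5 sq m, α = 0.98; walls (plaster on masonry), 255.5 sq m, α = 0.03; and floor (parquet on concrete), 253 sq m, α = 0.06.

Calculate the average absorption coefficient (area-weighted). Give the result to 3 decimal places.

Total surface area S = 778.0 sq m.
A = 253·0.03 + 16.5·0.98 + 255.5·0.03 + 253·0.06 = 46.605 sabins.
ᾱ = 46.605 / 778.0 = 0.060.

0.060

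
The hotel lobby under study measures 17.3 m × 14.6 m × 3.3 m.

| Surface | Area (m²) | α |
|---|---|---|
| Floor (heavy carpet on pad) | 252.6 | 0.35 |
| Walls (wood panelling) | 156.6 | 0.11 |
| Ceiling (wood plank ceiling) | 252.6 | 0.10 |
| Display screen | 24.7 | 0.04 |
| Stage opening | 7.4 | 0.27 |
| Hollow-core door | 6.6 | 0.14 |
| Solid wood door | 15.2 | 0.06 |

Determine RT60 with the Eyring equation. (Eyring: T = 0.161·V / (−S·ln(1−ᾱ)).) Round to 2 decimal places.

0.89 seconds

Total surface area S = 252.6 + 156.6 + 252.6 + 24.7 + 7.4 + 6.6 + 15.2 = 715.7 m².
Absorption A = 252.6·0.35 + 156.6·0.11 + 252.6·0.10 + 24.7·0.04 + 7.4·0.27 + 6.6·0.14 + 15.2·0.06 = 135.718 sabins.
ᾱ = 135.718 / 715.7 = 0.1896.
−S·ln(1−ᾱ) = −715.7 × ln(1 − 0.1896) = 150.460.
V = 17.3 × 14.6 × 3.3 = 833.514 m³.
RT60 = 0.161 × 833.514 / 150.460 = 0.89 s.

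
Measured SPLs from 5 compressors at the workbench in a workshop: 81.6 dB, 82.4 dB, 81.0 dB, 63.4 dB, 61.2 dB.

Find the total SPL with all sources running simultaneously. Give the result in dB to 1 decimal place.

86.5 dB

Converting to relative power and adding: 10^(81.6/10) + 10^(82.4/10) + 10^(81.0/10) + 10^(63.4/10) + 10^(61.2/10) = 4.477e+08.
Back to dB: 10·log₁₀ Σ = 86.5 dB.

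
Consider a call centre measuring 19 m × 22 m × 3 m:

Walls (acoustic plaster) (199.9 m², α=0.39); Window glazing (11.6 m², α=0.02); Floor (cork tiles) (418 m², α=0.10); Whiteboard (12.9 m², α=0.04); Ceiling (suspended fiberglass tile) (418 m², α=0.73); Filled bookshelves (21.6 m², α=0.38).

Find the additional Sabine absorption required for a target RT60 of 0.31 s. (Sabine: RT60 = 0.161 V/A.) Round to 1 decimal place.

A₁ = Σ Sᵢαᵢ = 199.9×0.39 + 11.6×0.02 + 418×0.10 + 12.9×0.04 + 418×0.73 + 21.6×0.38 = 433.857 sabins.
V = 1254 m³. Required absorption A₂ = 0.161 × 1254 / 0.31 = 651.271 sabins.
Shortfall: 651.271 − 433.857 = 217.4 sabins.

217.4 sabins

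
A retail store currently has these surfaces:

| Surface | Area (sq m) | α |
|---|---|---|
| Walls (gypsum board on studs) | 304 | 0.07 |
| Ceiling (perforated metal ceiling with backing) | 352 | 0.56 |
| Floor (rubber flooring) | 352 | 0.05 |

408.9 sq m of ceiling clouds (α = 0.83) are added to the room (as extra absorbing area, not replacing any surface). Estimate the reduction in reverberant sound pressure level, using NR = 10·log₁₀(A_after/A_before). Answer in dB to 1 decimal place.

Total absorption A_before = 304*0.07 + 352*0.56 + 352*0.05
  = 21.280 + 197.120 + 17.600 = 236.000 sq m sabins.
Added absorption = 408.9 × 0.83 = 339.387 sabins.
A_after = 236.000 + 339.387 = 575.387 sabins.
Reduction = 10 log₁₀(A_after/A_before) = 10 log₁₀(2.4381) = 3.9 dB.

3.9 dB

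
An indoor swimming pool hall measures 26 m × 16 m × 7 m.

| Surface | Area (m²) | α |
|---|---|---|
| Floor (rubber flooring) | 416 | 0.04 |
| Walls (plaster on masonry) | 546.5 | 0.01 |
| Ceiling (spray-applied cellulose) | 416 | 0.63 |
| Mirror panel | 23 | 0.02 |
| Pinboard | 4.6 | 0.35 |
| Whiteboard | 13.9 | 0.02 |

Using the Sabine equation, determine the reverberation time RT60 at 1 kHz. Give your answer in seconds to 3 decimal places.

1.636 s

A = Σ Sᵢαᵢ = 416*0.04 + 546.5*0.01 + 416*0.63 + 23*0.02 + 4.6*0.35 + 13.9*0.02 = 286.533 sabins.
Room volume: 2912 m³.
Sabine: RT60 = 0.161 × 2912 / 286.533 = 1.636 s.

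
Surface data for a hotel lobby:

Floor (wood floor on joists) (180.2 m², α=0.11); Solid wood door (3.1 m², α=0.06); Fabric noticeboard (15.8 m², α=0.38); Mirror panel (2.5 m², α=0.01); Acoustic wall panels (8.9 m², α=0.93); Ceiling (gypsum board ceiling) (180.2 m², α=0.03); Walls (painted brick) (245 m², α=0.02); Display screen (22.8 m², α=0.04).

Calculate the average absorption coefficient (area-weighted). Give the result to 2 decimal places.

0.07

Total surface area S = 658.5 m².
A = 180.2×0.11 + 3.1×0.06 + 15.8×0.38 + 2.5×0.01 + 8.9×0.93 + 180.2×0.03 + 245×0.02 + 22.8×0.04 = 45.532 sabins.
ᾱ = 45.532 / 658.5 = 0.07.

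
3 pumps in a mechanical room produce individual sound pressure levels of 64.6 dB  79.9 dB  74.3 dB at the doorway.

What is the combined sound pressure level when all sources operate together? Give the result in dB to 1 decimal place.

81.1 dB

Σ 10^(Lᵢ/10) = 1.275e+08.
Back to dB: 10·log₁₀ Σ = 81.1 dB.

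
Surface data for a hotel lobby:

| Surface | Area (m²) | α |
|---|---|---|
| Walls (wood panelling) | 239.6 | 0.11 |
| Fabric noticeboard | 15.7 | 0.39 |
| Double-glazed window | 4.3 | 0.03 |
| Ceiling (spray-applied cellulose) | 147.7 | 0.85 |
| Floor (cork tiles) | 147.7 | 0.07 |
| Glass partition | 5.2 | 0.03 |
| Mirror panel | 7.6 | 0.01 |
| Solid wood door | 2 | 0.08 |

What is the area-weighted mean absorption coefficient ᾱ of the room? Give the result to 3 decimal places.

0.296

S = Σ Sᵢ = 239.6 + 15.7 + 4.3 + 147.7 + 147.7 + 5.2 + 7.6 + 2 = 569.8 m².
Σ(Sᵢαᵢ) = 239.6*0.11 + 15.7*0.39 + 4.3*0.03 + 147.7*0.85 + 147.7*0.07 + 5.2*0.03 + 7.6*0.01 + 2*0.08 = 168.884.
ᾱ = A/S = 0.296.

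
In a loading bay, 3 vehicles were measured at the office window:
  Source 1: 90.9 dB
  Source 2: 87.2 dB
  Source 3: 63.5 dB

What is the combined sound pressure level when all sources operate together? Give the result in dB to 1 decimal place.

92.4 dB

Σ 10^(Lᵢ/10) = 1.757e+09.
L_total = 10·log₁₀(1.757e+09) = 92.4 dB.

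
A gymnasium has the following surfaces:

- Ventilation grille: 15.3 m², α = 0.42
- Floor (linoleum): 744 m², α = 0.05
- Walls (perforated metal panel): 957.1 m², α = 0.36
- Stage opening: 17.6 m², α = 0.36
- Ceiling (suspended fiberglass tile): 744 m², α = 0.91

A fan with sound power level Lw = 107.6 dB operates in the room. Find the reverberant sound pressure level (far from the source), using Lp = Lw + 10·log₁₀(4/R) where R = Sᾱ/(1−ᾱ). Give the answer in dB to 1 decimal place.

A = 1071.558 sabins; S = 2478.0 m².
ᾱ = 1071.558/2478.0 = 0.4324; R = Sᾱ/(1−ᾱ) = 1071.558/(1−0.4324) = 1887.875 m².
Lp = Lw + 10 log₁₀(4/R) = 107.6 -26.74 = 80.9 dB.

80.9 dB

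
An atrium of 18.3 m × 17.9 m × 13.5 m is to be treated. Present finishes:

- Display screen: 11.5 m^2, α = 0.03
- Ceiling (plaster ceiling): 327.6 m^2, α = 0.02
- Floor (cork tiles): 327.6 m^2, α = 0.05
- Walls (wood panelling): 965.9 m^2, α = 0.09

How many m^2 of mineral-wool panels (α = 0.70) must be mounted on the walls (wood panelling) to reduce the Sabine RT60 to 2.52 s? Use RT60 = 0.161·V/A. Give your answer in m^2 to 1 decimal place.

282.5

Equivalent absorption area: A₁ = 11.5*0.03 + 327.6*0.02 + 327.6*0.05 + 965.9*0.09 = 110.208 m^2.
V = 4422.195 m³. Target absorption A₂ = 0.161 × 4422.195 / 2.52 = 282.529 sabins.
Absorption to add: 282.529 − 110.208 = 172.321 sabins.
Each m^2 of panel replacing the walls (wood panelling) adds (0.70 − 0.09) = 0.61 sabins.
Panel area = 172.321 / 0.61 = 282.5 m^2.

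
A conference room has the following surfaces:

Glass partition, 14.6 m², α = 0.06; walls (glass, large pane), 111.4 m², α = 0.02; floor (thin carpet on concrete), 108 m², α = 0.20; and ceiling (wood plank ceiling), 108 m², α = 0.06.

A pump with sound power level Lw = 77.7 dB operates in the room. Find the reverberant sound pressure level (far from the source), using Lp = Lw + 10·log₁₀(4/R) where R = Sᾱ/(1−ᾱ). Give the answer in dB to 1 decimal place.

Σ(Sᵢαᵢ) = 14.6×0.06 + 111.4×0.02 + 108×0.20 + 108×0.06 = 31.184; total area S = 342.0 m².
ᾱ = 0.0912, so room constant R = A/(1−ᾱ) = 34.313 m².
Lp = 77.7 + 10·log₁₀(4/34.313) = 77.7 + (-9.33) = 68.4 dB.

68.4 dB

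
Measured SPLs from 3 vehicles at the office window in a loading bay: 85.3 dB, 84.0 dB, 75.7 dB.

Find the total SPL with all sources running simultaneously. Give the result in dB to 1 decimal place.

Converting to relative power and adding: 10^(85.3/10) + 10^(84.0/10) + 10^(75.7/10) = 6.272e+08.
L_total = 10·log₁₀(6.272e+08) = 88.0 dB.

88.0 dB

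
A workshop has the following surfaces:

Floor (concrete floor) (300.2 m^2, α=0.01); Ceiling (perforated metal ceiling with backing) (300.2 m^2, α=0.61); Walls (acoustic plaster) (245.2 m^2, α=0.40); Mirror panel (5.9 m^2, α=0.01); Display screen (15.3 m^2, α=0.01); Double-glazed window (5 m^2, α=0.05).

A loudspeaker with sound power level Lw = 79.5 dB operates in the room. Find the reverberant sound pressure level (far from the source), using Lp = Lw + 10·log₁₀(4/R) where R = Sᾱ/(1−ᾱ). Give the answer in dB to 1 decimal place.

Σ(Sᵢαᵢ) = 300.2×0.01 + 300.2×0.61 + 245.2×0.40 + 5.9×0.01 + 15.3×0.01 + 5×0.05 = 284.666; total area S = 871.8 m^2.
ᾱ = 0.3265, so room constant R = A/(1−ᾱ) = 422.667 m^2.
Lp = Lw + 10 log₁₀(4/R) = 79.5 -20.24 = 59.3 dB.

59.3 dB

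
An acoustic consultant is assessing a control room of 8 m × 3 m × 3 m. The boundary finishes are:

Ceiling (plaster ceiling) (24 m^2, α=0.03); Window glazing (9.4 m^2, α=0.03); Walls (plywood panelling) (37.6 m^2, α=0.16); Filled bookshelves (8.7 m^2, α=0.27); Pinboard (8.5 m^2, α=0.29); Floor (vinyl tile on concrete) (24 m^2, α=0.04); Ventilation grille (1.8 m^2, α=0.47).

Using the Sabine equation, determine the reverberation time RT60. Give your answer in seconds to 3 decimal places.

Equivalent absorption area: A = 24·0.03 + 9.4·0.03 + 37.6·0.16 + 8.7·0.27 + 8.5·0.29 + 24·0.04 + 1.8·0.47 = 13.638 m^2.
Room volume: 72 m³.
T = 0.161 V/A = 0.161·72/13.638 = 0.850 s.

0.850 seconds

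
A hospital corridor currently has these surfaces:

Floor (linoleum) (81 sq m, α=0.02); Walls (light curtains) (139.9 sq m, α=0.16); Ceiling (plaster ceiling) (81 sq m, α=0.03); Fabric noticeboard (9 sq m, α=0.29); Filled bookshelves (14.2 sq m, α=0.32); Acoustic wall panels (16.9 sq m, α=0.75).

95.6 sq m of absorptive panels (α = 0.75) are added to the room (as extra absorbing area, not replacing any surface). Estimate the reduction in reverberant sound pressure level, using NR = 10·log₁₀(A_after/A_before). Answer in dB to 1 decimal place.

4.1 dB

Summing Sᵢαᵢ: 1.620 + 22.384 + 2.430 + 2.610 + 4.544 + 12.675 → A_before = 46.263 sabins.
Treatment contributes 95.6·0.75 = 71.700 sabins.
A_after = 46.263 + 71.700 = 117.963 sabins.
NR = 10·log₁₀(117.963/46.263) = 4.1 dB.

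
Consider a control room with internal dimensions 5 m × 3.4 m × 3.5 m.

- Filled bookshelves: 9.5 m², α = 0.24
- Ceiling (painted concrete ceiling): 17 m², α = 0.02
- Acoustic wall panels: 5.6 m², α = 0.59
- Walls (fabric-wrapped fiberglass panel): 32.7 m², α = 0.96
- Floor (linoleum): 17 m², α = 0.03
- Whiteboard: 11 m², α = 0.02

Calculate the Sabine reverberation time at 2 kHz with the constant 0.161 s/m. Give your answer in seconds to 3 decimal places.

0.252 s

Summing Sᵢαᵢ: 2.280 + 0.340 + 3.304 + 31.392 + 0.510 + 0.220 → A = 38.046 sabins.
Room volume: 59.5 m³.
Sabine: RT60 = 0.161 × 59.5 / 38.046 = 0.252 s.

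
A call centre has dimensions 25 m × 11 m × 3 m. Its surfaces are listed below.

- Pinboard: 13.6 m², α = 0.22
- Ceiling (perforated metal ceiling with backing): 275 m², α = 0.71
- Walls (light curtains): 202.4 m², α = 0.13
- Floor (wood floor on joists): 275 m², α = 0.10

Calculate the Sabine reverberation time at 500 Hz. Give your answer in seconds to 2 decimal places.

Total absorption A = 13.6·0.22 + 275·0.71 + 202.4·0.13 + 275·0.10
  = 2.992 + 195.250 + 26.312 + 27.500 = 252.054 m² sabins.
V = 25·11·3 = 825 m³.
RT60 = 0.161 · V / A = 0.161 × 825 / 252.054 = 0.53 s.

0.53 seconds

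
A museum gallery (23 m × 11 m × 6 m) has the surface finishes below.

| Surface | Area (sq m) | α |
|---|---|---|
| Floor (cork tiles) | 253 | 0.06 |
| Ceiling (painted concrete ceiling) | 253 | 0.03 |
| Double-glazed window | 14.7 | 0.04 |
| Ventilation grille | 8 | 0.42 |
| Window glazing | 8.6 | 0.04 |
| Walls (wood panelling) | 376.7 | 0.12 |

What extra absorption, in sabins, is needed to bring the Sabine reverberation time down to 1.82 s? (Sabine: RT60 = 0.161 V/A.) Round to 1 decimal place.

62.0 sabins

Total absorption A₁ = 253×0.06 + 253×0.03 + 14.7×0.04 + 8×0.42 + 8.6×0.04 + 376.7×0.12
  = 15.180 + 7.590 + 0.588 + 3.360 + 0.344 + 45.204 = 72.266 sq m sabins.
V = 1518 m³. Required absorption A₂ = 0.161 × 1518 / 1.82 = 134.285 sabins.
Additional absorption ΔA = 134.285 − 72.266 = 62.0 sabins.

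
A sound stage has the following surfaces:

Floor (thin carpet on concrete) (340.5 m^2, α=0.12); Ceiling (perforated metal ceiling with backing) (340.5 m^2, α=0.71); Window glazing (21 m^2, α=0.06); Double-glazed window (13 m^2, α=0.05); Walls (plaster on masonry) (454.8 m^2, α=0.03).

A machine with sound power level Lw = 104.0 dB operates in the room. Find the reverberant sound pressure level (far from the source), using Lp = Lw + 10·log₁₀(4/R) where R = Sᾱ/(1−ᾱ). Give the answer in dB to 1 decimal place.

Σ(Sᵢαᵢ) = 340.5×0.12 + 340.5×0.71 + 21×0.06 + 13×0.05 + 454.8×0.03 = 298.169; total area S = 1169.8 m^2.
ᾱ = 0.2549, so room constant R = A/(1−ᾱ) = 400.173 m^2.
Lp = Lw + 10 log₁₀(4/R) = 104.0 -20.00 = 84.0 dB.

84.0 dB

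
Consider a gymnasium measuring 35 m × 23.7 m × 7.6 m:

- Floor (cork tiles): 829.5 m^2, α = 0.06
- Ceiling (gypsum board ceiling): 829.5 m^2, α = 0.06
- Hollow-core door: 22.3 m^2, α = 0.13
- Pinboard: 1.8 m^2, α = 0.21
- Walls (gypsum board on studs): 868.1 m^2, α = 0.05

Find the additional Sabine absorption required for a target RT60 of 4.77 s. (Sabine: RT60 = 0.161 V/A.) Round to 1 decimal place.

66.6 sabins

A₁ = Σ Sᵢαᵢ = 829.5·0.06 + 829.5·0.06 + 22.3·0.13 + 1.8·0.21 + 868.1·0.05 = 146.222 sabins.
Target A₂ = 0.161·6304.2/4.77 = 212.783 sabins (V = 6304.2 m³).
Additional absorption ΔA = 212.783 − 146.222 = 66.6 sabins.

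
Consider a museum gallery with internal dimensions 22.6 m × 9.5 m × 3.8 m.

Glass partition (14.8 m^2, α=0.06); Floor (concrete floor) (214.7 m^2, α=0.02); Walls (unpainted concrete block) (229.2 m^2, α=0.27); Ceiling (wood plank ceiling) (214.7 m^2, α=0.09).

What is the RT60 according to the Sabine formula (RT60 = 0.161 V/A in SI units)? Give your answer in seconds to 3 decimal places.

1.520 s

Summing Sᵢαᵢ: 0.888 + 4.294 + 61.884 + 19.323 → A = 86.389 sabins.
Volume V = 22.6 × 9.5 × 3.8 = 815.86 m³.
Sabine: RT60 = 0.161 × 815.86 / 86.389 = 1.520 s.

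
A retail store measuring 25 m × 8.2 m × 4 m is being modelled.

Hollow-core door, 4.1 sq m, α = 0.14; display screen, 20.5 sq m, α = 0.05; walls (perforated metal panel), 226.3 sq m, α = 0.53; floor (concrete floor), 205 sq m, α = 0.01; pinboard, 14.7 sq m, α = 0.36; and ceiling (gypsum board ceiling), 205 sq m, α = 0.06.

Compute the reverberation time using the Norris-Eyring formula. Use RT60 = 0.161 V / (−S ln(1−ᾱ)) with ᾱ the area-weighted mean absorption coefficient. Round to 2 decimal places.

0.83 s

Total surface area S = 4.1 + 20.5 + 226.3 + 205 + 14.7 + 205 = 675.6 sq m.
Σ(Sᵢαᵢ) = 4.1×0.14 + 20.5×0.05 + 226.3×0.53 + 205×0.01 + 14.7×0.36 + 205×0.06 = 141.180.
ᾱ = 141.180 / 675.6 = 0.2090.
Eyring denominator: −S ln(1−ᾱ) = 158.399.
V = 25 × 8.2 × 4 = 820 m³.
T = 0.161·V/[−S·ln(1−ᾱ)] = 0.161·820/158.399 = 0.83 s.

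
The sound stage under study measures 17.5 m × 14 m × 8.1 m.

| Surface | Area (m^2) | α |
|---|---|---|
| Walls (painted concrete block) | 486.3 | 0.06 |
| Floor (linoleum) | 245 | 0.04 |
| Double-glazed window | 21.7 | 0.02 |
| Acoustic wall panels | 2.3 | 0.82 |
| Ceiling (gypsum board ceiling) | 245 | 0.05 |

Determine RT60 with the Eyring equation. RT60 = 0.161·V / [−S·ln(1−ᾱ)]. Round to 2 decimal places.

Total surface area S = 486.3 + 245 + 21.7 + 2.3 + 245 = 1000.3 m^2.
Σ(Sᵢαᵢ) = 486.3×0.06 + 245×0.04 + 21.7×0.02 + 2.3×0.82 + 245×0.05 = 53.548.
Mean coefficient ᾱ = A/S = 0.0535.
−S·ln(1−ᾱ) = −1000.3 × ln(1 − 0.0535) = 55.001.
V = 17.5 × 14 × 8.1 = 1984.5 m³.
RT60 = 0.161 × 1984.5 / 55.001 = 5.81 s.

5.81 seconds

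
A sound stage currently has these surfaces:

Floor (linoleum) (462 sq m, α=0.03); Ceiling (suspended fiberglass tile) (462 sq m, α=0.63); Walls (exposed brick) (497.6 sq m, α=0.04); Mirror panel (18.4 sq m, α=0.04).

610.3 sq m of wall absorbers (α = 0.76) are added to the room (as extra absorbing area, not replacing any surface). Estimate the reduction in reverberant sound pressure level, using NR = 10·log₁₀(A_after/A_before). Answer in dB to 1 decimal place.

3.8 dB

Equivalent absorption area: A_before = 462·0.03 + 462·0.63 + 497.6·0.04 + 18.4·0.04 = 325.560 sq m.
Treatment contributes 610.3·0.76 = 463.828 sabins.
New total A_after = 789.388 sabins.
NR = 10·log₁₀(789.388/325.560) = 3.8 dB.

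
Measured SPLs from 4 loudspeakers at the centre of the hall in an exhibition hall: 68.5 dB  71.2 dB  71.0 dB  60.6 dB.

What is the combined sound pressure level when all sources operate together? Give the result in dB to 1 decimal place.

75.3 dB

Sum in the linear (power) domain: Σ 10^(Lᵢ/10) = 10^(68.5/10) + 10^(71.2/10) + 10^(71.0/10) + 10^(60.6/10) = 3.4e+07.
Combined level = 10 log₁₀(3.4e+07) = 75.3 dB.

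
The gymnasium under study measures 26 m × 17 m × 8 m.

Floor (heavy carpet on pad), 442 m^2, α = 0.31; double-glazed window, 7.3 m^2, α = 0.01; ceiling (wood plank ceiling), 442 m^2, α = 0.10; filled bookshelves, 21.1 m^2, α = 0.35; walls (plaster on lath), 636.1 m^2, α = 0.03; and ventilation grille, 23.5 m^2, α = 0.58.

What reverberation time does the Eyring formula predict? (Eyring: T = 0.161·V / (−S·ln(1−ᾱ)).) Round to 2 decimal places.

2.39 sec

Total surface area S = 442 + 7.3 + 442 + 21.1 + 636.1 + 23.5 = 1572.0 m^2.
Absorption A = 442×0.31 + 7.3×0.01 + 442×0.10 + 21.1×0.35 + 636.1×0.03 + 23.5×0.58 = 221.391 sabins.
ᾱ = 221.391 / 1572.0 = 0.1408.
Eyring denominator: −S ln(1−ᾱ) = 238.557.
V = 26 × 17 × 8 = 3536 m³.
T = 0.161·V/[−S·ln(1−ᾱ)] = 0.161·3536/238.557 = 2.39 s.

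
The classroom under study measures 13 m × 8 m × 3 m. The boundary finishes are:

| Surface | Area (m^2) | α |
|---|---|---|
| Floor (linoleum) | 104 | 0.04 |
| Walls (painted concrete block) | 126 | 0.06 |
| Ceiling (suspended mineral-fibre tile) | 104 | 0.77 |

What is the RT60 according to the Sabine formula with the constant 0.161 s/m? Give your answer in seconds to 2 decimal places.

A = Σ Sᵢαᵢ = 104*0.04 + 126*0.06 + 104*0.77 = 91.800 sabins.
Room volume: 312 m³.
T = 0.161 V/A = 0.161·312/91.800 = 0.55 s.

0.55 s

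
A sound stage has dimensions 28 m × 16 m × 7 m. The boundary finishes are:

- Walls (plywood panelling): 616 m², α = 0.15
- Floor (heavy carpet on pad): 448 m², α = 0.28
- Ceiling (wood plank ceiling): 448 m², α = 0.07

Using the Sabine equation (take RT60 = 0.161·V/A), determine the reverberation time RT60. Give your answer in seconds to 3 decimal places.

2.026 seconds

Total absorption A = 616*0.15 + 448*0.28 + 448*0.07
  = 92.400 + 125.440 + 31.360 = 249.200 m² sabins.
V = 28·16·7 = 3136 m³.
T = 0.161 V/A = 0.161·3136/249.200 = 2.026 s.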